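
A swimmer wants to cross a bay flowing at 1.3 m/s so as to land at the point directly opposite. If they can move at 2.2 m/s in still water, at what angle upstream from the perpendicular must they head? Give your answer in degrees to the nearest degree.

36°

To cancel the current, the upstream component of the swimmer's velocity must equal the flow: 2.2 sin θ = 1.3.
sin θ = 1.3 / 2.2 = 0.5909.
θ = arcsin(0.5909) = 36.222°.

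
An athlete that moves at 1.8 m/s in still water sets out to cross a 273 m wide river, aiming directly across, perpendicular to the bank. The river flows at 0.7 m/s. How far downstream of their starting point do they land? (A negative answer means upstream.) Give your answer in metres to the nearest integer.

106 m

Perpendicular speed = 1.800 m/s; crossing time = 273 / 1.800 = 151.667 s.
Net downstream speed = 0.700 m/s.
Drift = 0.700 × 151.667 = 106.167 m (downstream).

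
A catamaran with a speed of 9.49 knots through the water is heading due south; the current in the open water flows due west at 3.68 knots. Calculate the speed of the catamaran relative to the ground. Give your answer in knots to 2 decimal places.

10.18 knots

Taking east as x and north as y: velocity relative to the water = (0.000, -9.490) knots; the water relative to ground = (-3.680, 0.000) knots.
Velocity relative to ground = (0.000, -9.490) + (-3.680, 0.000) = (-3.680, -9.490) knots.
Speed = |(-3.680, -9.490)| = 10.179 knots.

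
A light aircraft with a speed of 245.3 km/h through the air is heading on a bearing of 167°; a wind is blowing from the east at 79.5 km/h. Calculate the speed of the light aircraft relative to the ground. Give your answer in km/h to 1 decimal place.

Taking east as x and north as y: velocity relative to the air = (55.180, -239.013) km/h; the air relative to ground = (-79.500, 0.000) km/h.
Velocity relative to ground = (55.180, -239.013) + (-79.500, 0.000) = (-24.320, -239.013) km/h.
Speed = |(-24.320, -239.013)| = 240.247 km/h.

240.2 km/h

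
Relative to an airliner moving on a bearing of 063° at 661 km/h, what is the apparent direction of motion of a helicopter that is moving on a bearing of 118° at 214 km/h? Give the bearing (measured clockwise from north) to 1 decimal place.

225.0°

Taking east as x and north as y: helicopter velocity = (188.951, -100.467) km/h; airliner velocity = (588.955, 300.088) km/h.
Velocity of helicopter relative to airliner = (188.951, -100.467) − (588.955, 300.088) = (-400.005, -400.555) km/h.
Bearing = atan2(-400.00, -400.55) = 224.96° clockwise from north.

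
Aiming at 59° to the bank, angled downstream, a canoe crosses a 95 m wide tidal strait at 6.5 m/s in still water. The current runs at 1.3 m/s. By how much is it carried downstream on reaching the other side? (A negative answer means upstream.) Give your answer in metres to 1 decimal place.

Perpendicular speed = 5.572 m/s; crossing time = 95 / 5.572 = 17.051 s.
Net downstream speed = 4.648 m/s.
Drift = 4.648 × 17.051 = 79.248 m (downstream).

79.2 m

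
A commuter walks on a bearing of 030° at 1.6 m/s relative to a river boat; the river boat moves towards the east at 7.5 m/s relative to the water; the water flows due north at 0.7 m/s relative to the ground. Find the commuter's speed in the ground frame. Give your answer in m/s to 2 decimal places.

In east/north components (m/s): commuter relative to river boat = (0.800, 1.386); river boat relative to water = (7.500, 0.000); water relative to ground = (0.000, 0.700).
Sum = (8.300, 2.086) m/s.
Speed = |(8.300, 2.086)| = 8.558 m/s.

8.56 m/s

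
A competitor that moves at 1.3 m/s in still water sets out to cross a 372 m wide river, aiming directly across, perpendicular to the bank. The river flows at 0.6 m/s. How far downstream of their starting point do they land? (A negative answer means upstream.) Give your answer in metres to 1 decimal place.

Perpendicular speed = 1.300 m/s; crossing time = 372 / 1.300 = 286.154 s.
Net downstream speed = 0.600 m/s.
Drift = 0.600 × 286.154 = 171.692 m (downstream).

171.7 m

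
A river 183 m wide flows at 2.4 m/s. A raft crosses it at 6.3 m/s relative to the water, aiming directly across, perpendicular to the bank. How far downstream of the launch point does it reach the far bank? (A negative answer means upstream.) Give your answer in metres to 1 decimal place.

Perpendicular speed = 6.300 m/s; crossing time = 183 / 6.300 = 29.048 s.
Net downstream speed = 2.400 m/s.
Drift = 2.400 × 29.048 = 69.714 m (downstream).

69.7 m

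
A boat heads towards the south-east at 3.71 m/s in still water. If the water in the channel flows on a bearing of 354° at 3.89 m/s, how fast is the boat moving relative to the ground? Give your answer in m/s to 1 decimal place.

Taking east as x and north as y: velocity relative to the water = (2.623, -2.623) m/s; the water relative to ground = (-0.407, 3.869) m/s.
Velocity relative to ground = (2.623, -2.623) + (-0.407, 3.869) = (2.217, 1.245) m/s.
Speed = |(2.217, 1.245)| = 2.543 m/s.

2.5 m/s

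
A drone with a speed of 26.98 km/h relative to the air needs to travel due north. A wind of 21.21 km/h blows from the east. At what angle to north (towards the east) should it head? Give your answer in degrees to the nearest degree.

The wind pushes perpendicular to the desired track; the heading must have a component into the wind equal to 21.21 km/h: 26.98 sin θ = 21.21.
sin θ = 0.7861, so θ = 51.826°.

52°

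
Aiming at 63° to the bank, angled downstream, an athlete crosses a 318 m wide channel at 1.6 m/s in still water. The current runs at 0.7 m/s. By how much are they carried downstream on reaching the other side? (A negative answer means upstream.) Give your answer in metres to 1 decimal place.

Perpendicular speed = 1.426 m/s; crossing time = 318 / 1.426 = 223.062 s.
Net downstream speed = 1.426 m/s.
Drift = 1.426 × 223.062 = 318.173 m (downstream).

318.2 m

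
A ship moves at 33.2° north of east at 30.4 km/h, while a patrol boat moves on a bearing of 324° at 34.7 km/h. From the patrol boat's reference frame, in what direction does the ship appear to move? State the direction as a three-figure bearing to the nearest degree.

Taking east as x and north as y: ship velocity = (25.438, 16.646) km/h; patrol boat velocity = (-20.396, 28.073) km/h.
Velocity of ship relative to patrol boat = (25.438, 16.646) − (-20.396, 28.073) = (45.834, -11.427) km/h.
Bearing = atan2(45.83, -11.43) = 104.00° clockwise from north.

104°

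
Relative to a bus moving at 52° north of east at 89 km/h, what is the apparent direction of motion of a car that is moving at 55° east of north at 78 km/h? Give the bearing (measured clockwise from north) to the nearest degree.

Taking east as x and north as y: car velocity = (63.894, 44.739) km/h; bus velocity = (54.794, 70.133) km/h.
Velocity of car relative to bus = (63.894, 44.739) − (54.794, 70.133) = (9.100, -25.394) km/h.
Bearing = atan2(9.10, -25.39) = 160.28° clockwise from north.

160°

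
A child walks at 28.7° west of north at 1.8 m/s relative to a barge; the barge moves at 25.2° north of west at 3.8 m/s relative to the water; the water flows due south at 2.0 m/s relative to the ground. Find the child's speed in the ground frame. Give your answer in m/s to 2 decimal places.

4.47 m/s

In east/north components (m/s): child relative to barge = (-0.864, 1.579); barge relative to water = (-3.438, 1.618); water relative to ground = (0.000, -2.000).
Sum = (-4.303, 1.197) m/s.
Speed = |(-4.303, 1.197)| = 4.466 m/s.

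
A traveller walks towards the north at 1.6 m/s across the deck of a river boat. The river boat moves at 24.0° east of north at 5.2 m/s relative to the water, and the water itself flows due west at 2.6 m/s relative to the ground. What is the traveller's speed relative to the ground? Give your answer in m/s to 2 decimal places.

In east/north components (m/s): traveller relative to river boat = (0.000, 1.600); river boat relative to water = (2.115, 4.750); water relative to ground = (-2.600, 0.000).
Sum = (-0.485, 6.350) m/s.
Speed = |(-0.485, 6.350)| = 6.369 m/s.

6.37 m/s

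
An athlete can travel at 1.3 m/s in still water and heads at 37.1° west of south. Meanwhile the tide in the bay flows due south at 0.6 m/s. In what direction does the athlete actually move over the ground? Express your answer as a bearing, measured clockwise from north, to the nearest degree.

206°

Taking east as x and north as y: velocity relative to the water = (-0.784, -1.037) m/s; the water relative to ground = (0.000, -0.600) m/s.
Velocity relative to ground = (-0.784, -1.037) + (0.000, -0.600) = (-0.784, -1.637) m/s.
Bearing = atan2(-0.78, -1.64) = 205.60° clockwise from north.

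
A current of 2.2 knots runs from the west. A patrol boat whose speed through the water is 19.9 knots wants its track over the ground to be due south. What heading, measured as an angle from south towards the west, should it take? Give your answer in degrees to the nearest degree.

6°

The current pushes perpendicular to the desired track; the heading must have a component into the current equal to 2.2 knots: 19.9 sin θ = 2.2.
sin θ = 0.1106, so θ = 6.347°.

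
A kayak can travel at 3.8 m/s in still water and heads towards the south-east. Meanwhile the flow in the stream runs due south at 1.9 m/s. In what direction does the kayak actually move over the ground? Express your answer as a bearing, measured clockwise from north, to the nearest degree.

Taking east as x and north as y: velocity relative to the water = (2.687, -2.687) m/s; the water relative to ground = (0.000, -1.900) m/s.
Velocity relative to ground = (2.687, -2.687) + (0.000, -1.900) = (2.687, -4.587) m/s.
Bearing = atan2(2.69, -4.59) = 149.64° clockwise from north.

150°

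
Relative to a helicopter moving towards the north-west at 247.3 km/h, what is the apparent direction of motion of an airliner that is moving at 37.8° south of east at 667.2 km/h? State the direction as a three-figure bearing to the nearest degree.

130°

Taking east as x and north as y: airliner velocity = (527.191, -408.932) km/h; helicopter velocity = (-174.868, 174.868) km/h.
Velocity of airliner relative to helicopter = (527.191, -408.932) − (-174.868, 174.868) = (702.059, -583.799) km/h.
Bearing = atan2(702.06, -583.80) = 129.75° clockwise from north.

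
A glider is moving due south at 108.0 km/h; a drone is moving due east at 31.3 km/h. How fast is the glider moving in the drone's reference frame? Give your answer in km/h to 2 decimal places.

Taking east as x and north as y: glider velocity = (0.000, -108.000) km/h; drone velocity = (31.300, 0.000) km/h.
Velocity of glider relative to drone = (0.000, -108.000) − (31.300, 0.000) = (-31.300, -108.000) km/h.
Magnitude = |(-31.300, -108.000)| = 112.444 km/h.

112.44 km/h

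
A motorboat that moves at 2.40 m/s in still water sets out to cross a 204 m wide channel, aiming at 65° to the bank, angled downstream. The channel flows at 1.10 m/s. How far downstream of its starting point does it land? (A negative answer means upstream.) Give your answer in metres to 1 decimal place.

198.3 m

Perpendicular speed = 2.175 m/s; crossing time = 204 / 2.175 = 93.787 s.
Net downstream speed = 2.114 m/s.
Drift = 2.114 × 93.787 = 198.293 m (downstream).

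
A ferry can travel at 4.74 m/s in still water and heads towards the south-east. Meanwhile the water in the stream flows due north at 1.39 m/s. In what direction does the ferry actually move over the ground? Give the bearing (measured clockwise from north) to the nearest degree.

120°

Taking east as x and north as y: velocity relative to the water = (3.352, -3.352) m/s; the water relative to ground = (0.000, 1.390) m/s.
Velocity relative to ground = (3.352, -3.352) + (0.000, 1.390) = (3.352, -1.962) m/s.
Bearing = atan2(3.35, -1.96) = 120.34° clockwise from north.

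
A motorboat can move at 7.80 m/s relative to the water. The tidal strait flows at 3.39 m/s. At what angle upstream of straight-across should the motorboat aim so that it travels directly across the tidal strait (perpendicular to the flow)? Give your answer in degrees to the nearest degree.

To cancel the current, the upstream component of the motorboat's velocity must equal the flow: 7.80 sin θ = 3.39.
sin θ = 3.39 / 7.80 = 0.4346.
θ = arcsin(0.4346) = 25.761°.

26°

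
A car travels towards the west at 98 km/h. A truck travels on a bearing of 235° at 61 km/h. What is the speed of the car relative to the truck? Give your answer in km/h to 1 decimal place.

59.4 km/h

Taking east as x and north as y: car velocity = (-98.000, 0.000) km/h; truck velocity = (-49.968, -34.988) km/h.
Velocity of car relative to truck = (-98.000, 0.000) − (-49.968, -34.988) = (-48.032, 34.988) km/h.
Magnitude = |(-48.032, 34.988)| = 59.424 km/h.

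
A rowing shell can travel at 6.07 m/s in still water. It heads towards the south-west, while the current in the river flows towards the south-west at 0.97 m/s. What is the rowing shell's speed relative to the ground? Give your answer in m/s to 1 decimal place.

7.0 m/s

Taking east as x and north as y: velocity relative to the water = (-4.292, -4.292) m/s; the water relative to ground = (-0.686, -0.686) m/s.
Velocity relative to ground = (-4.292, -4.292) + (-0.686, -0.686) = (-4.978, -4.978) m/s.
Speed = |(-4.978, -4.978)| = 7.040 m/s.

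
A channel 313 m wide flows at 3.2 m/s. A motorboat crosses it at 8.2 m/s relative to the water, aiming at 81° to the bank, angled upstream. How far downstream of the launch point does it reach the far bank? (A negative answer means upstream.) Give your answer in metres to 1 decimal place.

Perpendicular speed = 8.099 m/s; crossing time = 313 / 8.099 = 38.647 s.
Net downstream speed = 1.917 m/s.
Drift = 1.917 × 38.647 = 74.095 m (downstream).

74.1 m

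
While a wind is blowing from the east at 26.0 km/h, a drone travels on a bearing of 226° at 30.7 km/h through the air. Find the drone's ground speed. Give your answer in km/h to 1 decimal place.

52.6 km/h

Taking east as x and north as y: velocity relative to the air = (-22.084, -21.326) km/h; the air relative to ground = (-26.000, 0.000) km/h.
Velocity relative to ground = (-22.084, -21.326) + (-26.000, 0.000) = (-48.084, -21.326) km/h.
Speed = |(-48.084, -21.326)| = 52.601 km/h.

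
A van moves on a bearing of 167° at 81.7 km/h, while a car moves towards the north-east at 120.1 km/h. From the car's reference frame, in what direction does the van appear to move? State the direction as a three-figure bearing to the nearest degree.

Taking east as x and north as y: van velocity = (18.379, -79.606) km/h; car velocity = (84.924, 84.924) km/h.
Velocity of van relative to car = (18.379, -79.606) − (84.924, 84.924) = (-66.545, -164.530) km/h.
Bearing = atan2(-66.55, -164.53) = 202.02° clockwise from north.

202°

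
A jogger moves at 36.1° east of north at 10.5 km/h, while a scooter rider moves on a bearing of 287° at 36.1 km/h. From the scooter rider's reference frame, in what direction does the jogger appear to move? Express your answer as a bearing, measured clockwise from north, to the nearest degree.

Taking east as x and north as y: jogger velocity = (6.187, 8.484) km/h; scooter rider velocity = (-34.523, 10.555) km/h.
Velocity of jogger relative to scooter rider = (6.187, 8.484) − (-34.523, 10.555) = (40.709, -2.071) km/h.
Bearing = atan2(40.71, -2.07) = 92.91° clockwise from north.

093°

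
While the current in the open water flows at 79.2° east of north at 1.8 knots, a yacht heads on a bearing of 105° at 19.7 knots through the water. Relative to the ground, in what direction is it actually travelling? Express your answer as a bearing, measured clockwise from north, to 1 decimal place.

102.9°

Taking east as x and north as y: velocity relative to the water = (19.029, -5.099) knots; the water relative to ground = (1.768, 0.337) knots.
Velocity relative to ground = (19.029, -5.099) + (1.768, 0.337) = (20.797, -4.761) knots.
Bearing = atan2(20.80, -4.76) = 102.90° clockwise from north.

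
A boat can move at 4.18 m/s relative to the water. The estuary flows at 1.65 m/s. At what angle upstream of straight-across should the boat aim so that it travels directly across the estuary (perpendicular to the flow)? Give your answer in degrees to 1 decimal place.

To cancel the current, the upstream component of the boat's velocity must equal the flow: 4.18 sin θ = 1.65.
sin θ = 1.65 / 4.18 = 0.3947.
θ = arcsin(0.3947) = 23.250°.

23.2°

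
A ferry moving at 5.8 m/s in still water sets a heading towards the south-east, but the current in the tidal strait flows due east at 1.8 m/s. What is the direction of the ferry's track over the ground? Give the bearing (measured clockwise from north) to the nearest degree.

125°

Taking east as x and north as y: velocity relative to the water = (4.101, -4.101) m/s; the water relative to ground = (1.800, 0.000) m/s.
Velocity relative to ground = (4.101, -4.101) + (1.800, 0.000) = (5.901, -4.101) m/s.
Bearing = atan2(5.90, -4.10) = 124.80° clockwise from north.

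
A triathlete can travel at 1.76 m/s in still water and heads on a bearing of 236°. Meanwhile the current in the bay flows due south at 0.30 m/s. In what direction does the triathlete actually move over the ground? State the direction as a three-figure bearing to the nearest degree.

Taking east as x and north as y: velocity relative to the water = (-1.459, -0.984) m/s; the water relative to ground = (0.000, -0.300) m/s.
Velocity relative to ground = (-1.459, -0.984) + (0.000, -0.300) = (-1.459, -1.284) m/s.
Bearing = atan2(-1.46, -1.28) = 228.65° clockwise from north.

229°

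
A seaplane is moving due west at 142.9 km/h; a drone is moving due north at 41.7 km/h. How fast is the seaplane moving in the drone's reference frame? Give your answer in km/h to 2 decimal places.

148.86 km/h

Taking east as x and north as y: seaplane velocity = (-142.900, 0.000) km/h; drone velocity = (0.000, 41.700) km/h.
Velocity of seaplane relative to drone = (-142.900, 0.000) − (0.000, 41.700) = (-142.900, -41.700) km/h.
Magnitude = |(-142.900, -41.700)| = 148.860 km/h.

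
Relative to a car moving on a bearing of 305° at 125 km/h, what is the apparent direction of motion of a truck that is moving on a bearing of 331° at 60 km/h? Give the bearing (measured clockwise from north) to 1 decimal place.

Taking east as x and north as y: truck velocity = (-29.089, 52.477) km/h; car velocity = (-102.394, 71.697) km/h.
Velocity of truck relative to car = (-29.089, 52.477) − (-102.394, 71.697) = (73.305, -19.220) km/h.
Bearing = atan2(73.31, -19.22) = 104.69° clockwise from north.

104.7°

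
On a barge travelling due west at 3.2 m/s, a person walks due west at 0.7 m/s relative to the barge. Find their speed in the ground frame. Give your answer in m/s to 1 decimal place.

3.9 m/s

Taking east as x and north as y: barge velocity = (-3.200, 0.000) m/s; person velocity relative to barge = (-0.700, 0.000) m/s.
Velocity relative to ground = (-3.200, 0.000) + (-0.700, 0.000) = (-3.900, 0.000) m/s.
Speed = |(-3.900, 0.000)| = 3.900 m/s.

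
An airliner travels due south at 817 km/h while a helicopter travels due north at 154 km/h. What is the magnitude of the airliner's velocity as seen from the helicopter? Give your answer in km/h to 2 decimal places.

Taking east as x and north as y: airliner velocity = (0.000, -817.000) km/h; helicopter velocity = (0.000, 154.000) km/h.
Velocity of airliner relative to helicopter = (0.000, -817.000) − (0.000, 154.000) = (0.000, -971.000) km/h.
Magnitude = |(0.000, -971.000)| = 971.000 km/h.

971.00 km/h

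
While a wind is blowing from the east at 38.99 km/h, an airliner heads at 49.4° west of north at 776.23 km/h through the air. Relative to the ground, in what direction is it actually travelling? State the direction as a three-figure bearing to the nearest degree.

Taking east as x and north as y: velocity relative to the air = (-589.369, 505.150) km/h; the air relative to ground = (-38.990, 0.000) km/h.
Velocity relative to ground = (-589.369, 505.150) + (-38.990, 0.000) = (-628.359, 505.150) km/h.
Bearing = atan2(-628.36, 505.15) = 308.80° clockwise from north.

309°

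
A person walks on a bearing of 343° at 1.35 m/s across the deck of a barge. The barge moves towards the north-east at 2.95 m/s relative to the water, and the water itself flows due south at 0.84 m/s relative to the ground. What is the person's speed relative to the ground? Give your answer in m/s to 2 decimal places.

3.05 m/s

In east/north components (m/s): person relative to barge = (-0.395, 1.291); barge relative to water = (2.086, 2.086); water relative to ground = (0.000, -0.840).
Sum = (1.691, 2.537) m/s.
Speed = |(1.691, 2.537)| = 3.049 m/s.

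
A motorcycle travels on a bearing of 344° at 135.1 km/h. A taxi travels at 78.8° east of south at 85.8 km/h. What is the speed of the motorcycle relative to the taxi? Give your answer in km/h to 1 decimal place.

190.3 km/h

Taking east as x and north as y: motorcycle velocity = (-37.239, 129.866) km/h; taxi velocity = (84.166, -16.665) km/h.
Velocity of motorcycle relative to taxi = (-37.239, 129.866) − (84.166, -16.665) = (-121.405, 146.532) km/h.
Magnitude = |(-121.405, 146.532)| = 190.291 km/h.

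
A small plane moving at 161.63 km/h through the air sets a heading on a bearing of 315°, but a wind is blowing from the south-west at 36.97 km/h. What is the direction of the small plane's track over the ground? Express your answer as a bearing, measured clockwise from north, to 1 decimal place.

327.9°

Taking east as x and north as y: velocity relative to the air = (-114.290, 114.290) km/h; the air relative to ground = (26.142, 26.142) km/h.
Velocity relative to ground = (-114.290, 114.290) + (26.142, 26.142) = (-88.148, 140.431) km/h.
Bearing = atan2(-88.15, 140.43) = 327.88° clockwise from north.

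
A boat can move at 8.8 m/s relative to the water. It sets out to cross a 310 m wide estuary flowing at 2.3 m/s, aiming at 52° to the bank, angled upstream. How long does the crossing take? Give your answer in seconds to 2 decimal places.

44.70 s

The component of the boat's velocity perpendicular to the bank is 8.8 × sin 52° = 6.934 m/s.
Only the cross-stream component determines the crossing time; the current contributes nothing perpendicular to the bank.
Time = 310 / 6.934 = 44.704 s.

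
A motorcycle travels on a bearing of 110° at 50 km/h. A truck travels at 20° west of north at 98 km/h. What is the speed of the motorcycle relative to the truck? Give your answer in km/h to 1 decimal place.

Taking east as x and north as y: motorcycle velocity = (46.985, -17.101) km/h; truck velocity = (-33.518, 92.090) km/h.
Velocity of motorcycle relative to truck = (46.985, -17.101) − (-33.518, 92.090) = (80.503, -109.191) km/h.
Magnitude = |(80.503, -109.191)| = 135.659 km/h.

135.7 km/h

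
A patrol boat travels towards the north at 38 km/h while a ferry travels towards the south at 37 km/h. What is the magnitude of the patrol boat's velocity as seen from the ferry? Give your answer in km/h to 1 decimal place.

75.0 km/h

Taking east as x and north as y: patrol boat velocity = (0.000, 38.000) km/h; ferry velocity = (0.000, -37.000) km/h.
Velocity of patrol boat relative to ferry = (0.000, 38.000) − (0.000, -37.000) = (0.000, 75.000) km/h.
Magnitude = |(0.000, 75.000)| = 75.000 km/h.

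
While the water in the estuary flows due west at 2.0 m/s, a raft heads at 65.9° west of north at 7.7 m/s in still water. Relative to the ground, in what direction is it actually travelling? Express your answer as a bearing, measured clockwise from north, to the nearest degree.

Taking east as x and north as y: velocity relative to the water = (-7.029, 3.144) m/s; the water relative to ground = (-2.000, 0.000) m/s.
Velocity relative to ground = (-7.029, 3.144) + (-2.000, 0.000) = (-9.029, 3.144) m/s.
Bearing = atan2(-9.03, 3.14) = 289.20° clockwise from north.

289°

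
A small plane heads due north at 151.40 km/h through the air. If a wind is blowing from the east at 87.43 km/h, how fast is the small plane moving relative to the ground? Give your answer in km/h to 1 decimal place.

174.8 km/h

Taking east as x and north as y: velocity relative to the air = (0.000, 151.400) km/h; the air relative to ground = (-87.430, 0.000) km/h.
Velocity relative to ground = (0.000, 151.400) + (-87.430, 0.000) = (-87.430, 151.400) km/h.
Speed = |(-87.430, 151.400)| = 174.831 km/h.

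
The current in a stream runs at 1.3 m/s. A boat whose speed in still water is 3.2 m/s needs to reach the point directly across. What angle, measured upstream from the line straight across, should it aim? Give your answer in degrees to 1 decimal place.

To cancel the current, the upstream component of the boat's velocity must equal the flow: 3.2 sin θ = 1.3.
sin θ = 1.3 / 3.2 = 0.4062.
θ = arcsin(0.4062) = 23.969°.

24.0°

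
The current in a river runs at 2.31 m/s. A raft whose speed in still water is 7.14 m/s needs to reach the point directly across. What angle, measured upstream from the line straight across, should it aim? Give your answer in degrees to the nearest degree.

To cancel the current, the upstream component of the raft's velocity must equal the flow: 7.14 sin θ = 2.31.
sin θ = 2.31 / 7.14 = 0.3235.
θ = arcsin(0.3235) = 18.877°.

19°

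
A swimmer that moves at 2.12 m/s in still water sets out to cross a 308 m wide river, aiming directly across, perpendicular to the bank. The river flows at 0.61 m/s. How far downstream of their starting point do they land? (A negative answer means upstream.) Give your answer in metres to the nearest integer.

Perpendicular speed = 2.120 m/s; crossing time = 308 / 2.120 = 145.283 s.
Net downstream speed = 0.610 m/s.
Drift = 0.610 × 145.283 = 88.623 m (downstream).

89 m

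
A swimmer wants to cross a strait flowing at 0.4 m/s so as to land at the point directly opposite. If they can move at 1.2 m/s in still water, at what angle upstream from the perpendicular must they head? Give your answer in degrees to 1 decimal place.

To cancel the current, the upstream component of the swimmer's velocity must equal the flow: 1.2 sin θ = 0.4.
sin θ = 0.4 / 1.2 = 0.3333.
θ = arcsin(0.3333) = 19.471°.

19.5°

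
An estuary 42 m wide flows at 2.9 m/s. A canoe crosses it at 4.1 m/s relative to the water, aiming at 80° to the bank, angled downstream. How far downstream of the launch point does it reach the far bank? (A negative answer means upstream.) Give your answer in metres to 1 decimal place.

Perpendicular speed = 4.038 m/s; crossing time = 42 / 4.038 = 10.402 s.
Net downstream speed = 3.612 m/s.
Drift = 3.612 × 10.402 = 37.571 m (downstream).

37.6 m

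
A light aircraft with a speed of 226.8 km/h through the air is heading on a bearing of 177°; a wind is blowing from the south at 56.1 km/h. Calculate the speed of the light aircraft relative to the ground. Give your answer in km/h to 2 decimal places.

Taking east as x and north as y: velocity relative to the air = (11.870, -226.489) km/h; the air relative to ground = (0.000, 56.100) km/h.
Velocity relative to ground = (11.870, -226.489) + (0.000, 56.100) = (11.870, -170.389) km/h.
Speed = |(11.870, -170.389)| = 170.802 km/h.

170.80 km/h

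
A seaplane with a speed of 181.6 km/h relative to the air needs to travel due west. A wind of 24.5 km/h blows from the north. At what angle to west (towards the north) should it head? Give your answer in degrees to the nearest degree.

The wind pushes perpendicular to the desired track; the heading must have a component into the wind equal to 24.5 km/h: 181.6 sin θ = 24.5.
sin θ = 0.1349, so θ = 7.754°.

8°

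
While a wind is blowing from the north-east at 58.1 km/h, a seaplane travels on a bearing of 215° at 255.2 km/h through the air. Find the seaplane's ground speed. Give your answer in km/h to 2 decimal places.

312.58 km/h

Taking east as x and north as y: velocity relative to the air = (-146.377, -209.048) km/h; the air relative to ground = (-41.083, -41.083) km/h.
Velocity relative to ground = (-146.377, -209.048) + (-41.083, -41.083) = (-187.460, -250.131) km/h.
Speed = |(-187.460, -250.131)| = 312.580 km/h.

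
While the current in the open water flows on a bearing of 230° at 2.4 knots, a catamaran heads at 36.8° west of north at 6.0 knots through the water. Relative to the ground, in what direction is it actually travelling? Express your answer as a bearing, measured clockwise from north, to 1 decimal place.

Taking east as x and north as y: velocity relative to the water = (-3.594, 4.804) knots; the water relative to ground = (-1.839, -1.543) knots.
Velocity relative to ground = (-3.594, 4.804) + (-1.839, -1.543) = (-5.433, 3.262) knots.
Bearing = atan2(-5.43, 3.26) = 300.98° clockwise from north.

301.0°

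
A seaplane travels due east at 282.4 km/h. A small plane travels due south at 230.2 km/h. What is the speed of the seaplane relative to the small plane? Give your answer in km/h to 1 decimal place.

364.3 km/h

Taking east as x and north as y: seaplane velocity = (282.400, 0.000) km/h; small plane velocity = (0.000, -230.200) km/h.
Velocity of seaplane relative to small plane = (282.400, 0.000) − (0.000, -230.200) = (282.400, 230.200) km/h.
Magnitude = |(282.400, 230.200)| = 364.337 km/h.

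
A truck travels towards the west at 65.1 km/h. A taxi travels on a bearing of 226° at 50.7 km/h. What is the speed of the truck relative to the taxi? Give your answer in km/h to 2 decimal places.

Taking east as x and north as y: truck velocity = (-65.100, 0.000) km/h; taxi velocity = (-36.471, -35.219) km/h.
Velocity of truck relative to taxi = (-65.100, 0.000) − (-36.471, -35.219) = (-28.629, 35.219) km/h.
Magnitude = |(-28.629, 35.219)| = 45.388 km/h.

45.39 km/h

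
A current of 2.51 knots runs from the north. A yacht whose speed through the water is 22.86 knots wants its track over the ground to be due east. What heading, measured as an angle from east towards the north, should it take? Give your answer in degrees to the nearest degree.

6°

The current pushes perpendicular to the desired track; the heading must have a component into the current equal to 2.51 knots: 22.86 sin θ = 2.51.
sin θ = 0.1098, so θ = 6.304°.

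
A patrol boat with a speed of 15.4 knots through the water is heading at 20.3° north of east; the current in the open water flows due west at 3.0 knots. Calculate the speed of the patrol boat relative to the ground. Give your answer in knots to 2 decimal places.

Taking east as x and north as y: velocity relative to the water = (14.443, 5.343) knots; the water relative to ground = (-3.000, 0.000) knots.
Velocity relative to ground = (14.443, 5.343) + (-3.000, 0.000) = (11.443, 5.343) knots.
Speed = |(11.443, 5.343)| = 12.629 knots.

12.63 knots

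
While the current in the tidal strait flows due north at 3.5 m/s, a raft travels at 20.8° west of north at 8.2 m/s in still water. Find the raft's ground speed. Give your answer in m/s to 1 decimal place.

Taking east as x and north as y: velocity relative to the water = (-2.912, 7.666) m/s; the water relative to ground = (0.000, 3.500) m/s.
Velocity relative to ground = (-2.912, 7.666) + (0.000, 3.500) = (-2.912, 11.166) m/s.
Speed = |(-2.912, 11.166)| = 11.539 m/s.

11.5 m/s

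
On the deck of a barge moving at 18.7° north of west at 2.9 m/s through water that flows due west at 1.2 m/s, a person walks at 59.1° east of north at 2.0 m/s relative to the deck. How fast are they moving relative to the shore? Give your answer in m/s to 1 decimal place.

In east/north components (m/s): person relative to barge = (1.716, 1.027); barge relative to water = (-2.747, 0.930); water relative to ground = (-1.200, 0.000).
Sum = (-2.231, 1.957) m/s.
Speed = |(-2.231, 1.957)| = 2.967 m/s.

3.0 m/s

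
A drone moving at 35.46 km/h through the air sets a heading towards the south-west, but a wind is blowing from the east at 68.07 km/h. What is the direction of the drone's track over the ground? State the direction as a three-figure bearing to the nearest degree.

Taking east as x and north as y: velocity relative to the air = (-25.074, -25.074) km/h; the air relative to ground = (-68.070, 0.000) km/h.
Velocity relative to ground = (-25.074, -25.074) + (-68.070, 0.000) = (-93.144, -25.074) km/h.
Bearing = atan2(-93.14, -25.07) = 254.93° clockwise from north.

255°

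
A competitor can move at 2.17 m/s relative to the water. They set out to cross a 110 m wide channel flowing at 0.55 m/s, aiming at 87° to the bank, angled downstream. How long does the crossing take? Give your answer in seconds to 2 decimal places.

The component of the competitor's velocity perpendicular to the bank is 2.17 × sin 87° = 2.167 m/s.
Only the cross-stream component determines the crossing time; the current contributes nothing perpendicular to the bank.
Time = 110 / 2.167 = 50.761 s.

50.76 s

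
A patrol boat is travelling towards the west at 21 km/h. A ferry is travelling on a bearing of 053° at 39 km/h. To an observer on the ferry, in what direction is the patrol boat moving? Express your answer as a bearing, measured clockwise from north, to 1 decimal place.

245.8°

Taking east as x and north as y: patrol boat velocity = (-21.000, 0.000) km/h; ferry velocity = (31.147, 23.471) km/h.
Velocity of patrol boat relative to ferry = (-21.000, 0.000) − (31.147, 23.471) = (-52.147, -23.471) km/h.
Bearing = atan2(-52.15, -23.47) = 245.77° clockwise from north.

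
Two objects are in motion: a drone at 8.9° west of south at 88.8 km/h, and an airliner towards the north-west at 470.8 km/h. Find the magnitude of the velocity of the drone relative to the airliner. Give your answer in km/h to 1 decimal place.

528.0 km/h

Taking east as x and north as y: drone velocity = (-13.738, -87.731) km/h; airliner velocity = (-332.906, 332.906) km/h.
Velocity of drone relative to airliner = (-13.738, -87.731) − (-332.906, 332.906) = (319.168, -420.637) km/h.
Magnitude = |(319.168, -420.637)| = 528.018 km/h.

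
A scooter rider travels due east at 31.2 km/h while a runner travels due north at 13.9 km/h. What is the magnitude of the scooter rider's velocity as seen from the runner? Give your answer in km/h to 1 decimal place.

34.2 km/h

Taking east as x and north as y: scooter rider velocity = (31.200, 0.000) km/h; runner velocity = (0.000, 13.900) km/h.
Velocity of scooter rider relative to runner = (31.200, 0.000) − (0.000, 13.900) = (31.200, -13.900) km/h.
Magnitude = |(31.200, -13.900)| = 34.156 km/h.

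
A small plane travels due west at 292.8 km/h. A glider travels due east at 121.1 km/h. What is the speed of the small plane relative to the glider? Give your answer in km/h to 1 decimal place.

413.9 km/h

Taking east as x and north as y: small plane velocity = (-292.800, 0.000) km/h; glider velocity = (121.100, 0.000) km/h.
Velocity of small plane relative to glider = (-292.800, 0.000) − (121.100, 0.000) = (-413.900, 0.000) km/h.
Magnitude = |(-413.900, 0.000)| = 413.900 km/h.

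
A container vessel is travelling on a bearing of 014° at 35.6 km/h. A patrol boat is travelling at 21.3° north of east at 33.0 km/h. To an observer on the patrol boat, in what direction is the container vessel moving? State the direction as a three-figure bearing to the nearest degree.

316°

Taking east as x and north as y: container vessel velocity = (8.612, 34.543) km/h; patrol boat velocity = (30.746, 11.987) km/h.
Velocity of container vessel relative to patrol boat = (8.612, 34.543) − (30.746, 11.987) = (-22.133, 22.555) km/h.
Bearing = atan2(-22.13, 22.56) = 315.54° clockwise from north.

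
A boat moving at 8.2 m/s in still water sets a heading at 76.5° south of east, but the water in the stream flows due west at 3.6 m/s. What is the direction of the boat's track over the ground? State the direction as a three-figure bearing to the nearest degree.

Taking east as x and north as y: velocity relative to the water = (1.914, -7.973) m/s; the water relative to ground = (-3.600, 0.000) m/s.
Velocity relative to ground = (1.914, -7.973) + (-3.600, 0.000) = (-1.686, -7.973) m/s.
Bearing = atan2(-1.69, -7.97) = 191.94° clockwise from north.

192°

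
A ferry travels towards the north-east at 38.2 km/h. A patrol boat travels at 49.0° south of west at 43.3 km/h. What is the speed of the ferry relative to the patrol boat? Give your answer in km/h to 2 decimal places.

81.45 km/h

Taking east as x and north as y: ferry velocity = (27.011, 27.011) km/h; patrol boat velocity = (-28.407, -32.679) km/h.
Velocity of ferry relative to patrol boat = (27.011, 27.011) − (-28.407, -32.679) = (55.419, 59.690) km/h.
Magnitude = |(55.419, 59.690)| = 81.451 km/h.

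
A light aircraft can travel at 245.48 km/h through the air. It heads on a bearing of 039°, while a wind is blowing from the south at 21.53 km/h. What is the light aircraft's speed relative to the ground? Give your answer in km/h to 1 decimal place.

262.6 km/h

Taking east as x and north as y: velocity relative to the air = (154.486, 190.774) km/h; the air relative to ground = (0.000, 21.530) km/h.
Velocity relative to ground = (154.486, 190.774) + (0.000, 21.530) = (154.486, 212.304) km/h.
Speed = |(154.486, 212.304)| = 262.562 km/h.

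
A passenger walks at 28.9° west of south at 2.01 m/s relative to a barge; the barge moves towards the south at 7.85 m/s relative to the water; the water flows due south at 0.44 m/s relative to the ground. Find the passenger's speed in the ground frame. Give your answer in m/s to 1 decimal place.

10.1 m/s

In east/north components (m/s): passenger relative to barge = (-0.971, -1.760); barge relative to water = (0.000, -7.850); water relative to ground = (0.000, -0.440).
Sum = (-0.971, -10.050) m/s.
Speed = |(-0.971, -10.050)| = 10.097 m/s.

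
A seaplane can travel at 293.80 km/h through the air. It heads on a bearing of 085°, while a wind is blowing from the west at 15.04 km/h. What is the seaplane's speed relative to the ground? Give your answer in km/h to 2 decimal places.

Taking east as x and north as y: velocity relative to the air = (292.682, 25.606) km/h; the air relative to ground = (15.040, 0.000) km/h.
Velocity relative to ground = (292.682, 25.606) + (15.040, 0.000) = (307.722, 25.606) km/h.
Speed = |(307.722, 25.606)| = 308.786 km/h.

308.79 km/h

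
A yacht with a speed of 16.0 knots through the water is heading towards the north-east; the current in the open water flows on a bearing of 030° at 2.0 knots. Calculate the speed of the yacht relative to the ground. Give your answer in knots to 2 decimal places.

Taking east as x and north as y: velocity relative to the water = (11.314, 11.314) knots; the water relative to ground = (1.000, 1.732) knots.
Velocity relative to ground = (11.314, 11.314) + (1.000, 1.732) = (12.314, 13.046) knots.
Speed = |(12.314, 13.046)| = 17.939 knots.

17.94 knots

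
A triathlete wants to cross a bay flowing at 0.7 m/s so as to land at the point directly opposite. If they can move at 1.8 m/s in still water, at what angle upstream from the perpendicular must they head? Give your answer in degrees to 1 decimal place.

To cancel the current, the upstream component of the triathlete's velocity must equal the flow: 1.8 sin θ = 0.7.
sin θ = 0.7 / 1.8 = 0.3889.
θ = arcsin(0.3889) = 22.885°.

22.9°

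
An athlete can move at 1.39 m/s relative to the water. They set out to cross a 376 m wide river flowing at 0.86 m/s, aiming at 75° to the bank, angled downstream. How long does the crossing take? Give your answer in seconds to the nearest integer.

The component of the athlete's velocity perpendicular to the bank is 1.39 × sin 75° = 1.343 m/s.
The current is parallel to the bank, so it does not affect the crossing time.
Time = 376 / 1.343 = 280.046 s.

280 s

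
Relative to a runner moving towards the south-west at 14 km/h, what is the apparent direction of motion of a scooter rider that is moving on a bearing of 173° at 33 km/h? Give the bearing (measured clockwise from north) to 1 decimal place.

148.7°

Taking east as x and north as y: scooter rider velocity = (4.022, -32.754) km/h; runner velocity = (-9.899, -9.899) km/h.
Velocity of scooter rider relative to runner = (4.022, -32.754) − (-9.899, -9.899) = (13.921, -22.855) km/h.
Bearing = atan2(13.92, -22.85) = 148.65° clockwise from north.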